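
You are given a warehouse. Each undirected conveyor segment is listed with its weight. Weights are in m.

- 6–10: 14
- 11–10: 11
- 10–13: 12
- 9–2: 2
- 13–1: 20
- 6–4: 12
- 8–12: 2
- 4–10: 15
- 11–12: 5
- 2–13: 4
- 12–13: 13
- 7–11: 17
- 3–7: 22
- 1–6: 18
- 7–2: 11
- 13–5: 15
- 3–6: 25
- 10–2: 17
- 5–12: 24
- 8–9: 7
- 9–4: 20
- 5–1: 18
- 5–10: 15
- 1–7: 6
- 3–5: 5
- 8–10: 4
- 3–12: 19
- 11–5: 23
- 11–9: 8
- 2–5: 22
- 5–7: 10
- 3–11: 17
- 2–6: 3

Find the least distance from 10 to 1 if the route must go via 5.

Best 10 to 5: 10 → 5 costing 15
Shortest 5→1: 5 → 7 → 1 = 16
Total via 5: 15 + 16 = 31 m.

31 m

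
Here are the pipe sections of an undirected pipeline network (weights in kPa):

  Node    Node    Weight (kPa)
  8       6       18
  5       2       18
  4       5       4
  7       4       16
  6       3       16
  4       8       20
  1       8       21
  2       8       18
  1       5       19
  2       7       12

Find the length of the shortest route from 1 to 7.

39 kPa

Compare a few routes:
1 → 5 → 4 → 7: 19+4+16 = 39
1 → 5 → 2 → 7: 19+18+12 = 49
1 → 8 → 2 → 7: 21+18+12 = 51
The minimum is 39 kPa via 1 → 5 → 4 → 7.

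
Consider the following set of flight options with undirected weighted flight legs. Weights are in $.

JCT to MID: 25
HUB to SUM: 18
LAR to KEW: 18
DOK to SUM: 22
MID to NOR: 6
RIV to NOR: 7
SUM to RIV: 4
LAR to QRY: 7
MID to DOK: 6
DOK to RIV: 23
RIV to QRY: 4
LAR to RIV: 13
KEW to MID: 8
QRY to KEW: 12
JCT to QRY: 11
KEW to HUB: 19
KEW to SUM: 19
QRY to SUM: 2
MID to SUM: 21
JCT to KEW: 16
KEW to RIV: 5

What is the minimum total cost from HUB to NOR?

Compare a few routes:
HUB - KEW - RIV - NOR: 19+5+7 = 31
HUB - KEW - MID - NOR: 19+8+6 = 33
HUB - SUM - QRY - RIV - NOR: 18+2+4+7 = 31
HUB - SUM - RIV - NOR: 18+4+7 = 29
The minimum is $29 via HUB - SUM - RIV - NOR.

$29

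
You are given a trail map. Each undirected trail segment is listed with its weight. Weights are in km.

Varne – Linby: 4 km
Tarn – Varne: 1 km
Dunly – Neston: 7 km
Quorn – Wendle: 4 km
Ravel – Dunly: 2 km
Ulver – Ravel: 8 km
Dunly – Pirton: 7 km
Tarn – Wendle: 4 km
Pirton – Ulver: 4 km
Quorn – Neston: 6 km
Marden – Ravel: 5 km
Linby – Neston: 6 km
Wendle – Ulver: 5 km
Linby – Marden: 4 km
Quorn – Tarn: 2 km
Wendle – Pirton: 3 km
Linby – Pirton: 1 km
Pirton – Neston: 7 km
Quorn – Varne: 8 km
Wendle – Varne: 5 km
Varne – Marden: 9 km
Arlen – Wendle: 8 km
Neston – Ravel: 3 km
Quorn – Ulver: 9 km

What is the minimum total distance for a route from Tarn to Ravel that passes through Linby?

14 km

Shortest Tarn→Linby: Tarn–Varne–Linby = 5
Best Linby to Ravel: Linby–Marden–Ravel costing 9
Total via Linby: 5 + 9 = 14 km.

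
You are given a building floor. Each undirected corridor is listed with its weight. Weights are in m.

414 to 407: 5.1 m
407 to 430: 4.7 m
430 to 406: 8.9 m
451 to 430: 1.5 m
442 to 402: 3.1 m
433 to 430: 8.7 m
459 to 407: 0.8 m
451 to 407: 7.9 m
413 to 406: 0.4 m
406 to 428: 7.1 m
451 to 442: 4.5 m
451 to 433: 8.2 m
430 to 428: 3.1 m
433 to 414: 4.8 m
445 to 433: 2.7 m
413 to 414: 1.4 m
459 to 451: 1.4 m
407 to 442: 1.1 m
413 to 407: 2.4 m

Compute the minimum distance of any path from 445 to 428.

Compare a few routes:
445 - 433 - 451 - 430 - 428: 2.7+8.2+1.5+3.1 = 15.5
445 - 433 - 430 - 428: 2.7+8.7+3.1 = 14.5
445 - 433 - 414 - 413 - 406 - 428: 2.7+4.8+1.4+0.4+7.1 = 16.4
Cheapest is 445 - 433 - 430 - 428 at 14.5 m.

14.5 m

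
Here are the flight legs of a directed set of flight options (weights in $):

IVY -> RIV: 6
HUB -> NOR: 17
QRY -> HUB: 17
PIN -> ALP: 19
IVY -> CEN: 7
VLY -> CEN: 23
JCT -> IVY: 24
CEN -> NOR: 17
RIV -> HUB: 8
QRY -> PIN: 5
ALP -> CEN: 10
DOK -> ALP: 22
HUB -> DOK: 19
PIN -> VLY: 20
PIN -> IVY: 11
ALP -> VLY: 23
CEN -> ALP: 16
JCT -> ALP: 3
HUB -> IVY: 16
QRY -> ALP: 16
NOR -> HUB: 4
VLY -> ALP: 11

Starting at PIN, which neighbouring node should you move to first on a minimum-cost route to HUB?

Candidate routes:
PIN → IVY → CEN → NOR → HUB: 11+7+17+4 = 39
PIN → IVY → RIV → HUB: 11+6+8 = 25
PIN → ALP → CEN → NOR → HUB: 19+10+17+4 = 50
The minimum is $25 via PIN → IVY → RIV → HUB.
So from PIN the first move is to IVY.

IVY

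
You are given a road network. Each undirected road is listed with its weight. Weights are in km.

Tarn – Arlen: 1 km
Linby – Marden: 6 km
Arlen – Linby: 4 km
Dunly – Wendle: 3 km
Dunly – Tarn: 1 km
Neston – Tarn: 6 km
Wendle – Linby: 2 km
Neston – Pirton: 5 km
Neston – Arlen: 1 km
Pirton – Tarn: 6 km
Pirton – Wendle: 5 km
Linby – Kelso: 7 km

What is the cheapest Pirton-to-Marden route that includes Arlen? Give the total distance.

16 km

Shortest Pirton→Arlen: Pirton → Neston → Arlen = 6
Best Arlen to Marden: Arlen → Linby → Marden costing 10
Total via Arlen: 6 + 10 = 16 km.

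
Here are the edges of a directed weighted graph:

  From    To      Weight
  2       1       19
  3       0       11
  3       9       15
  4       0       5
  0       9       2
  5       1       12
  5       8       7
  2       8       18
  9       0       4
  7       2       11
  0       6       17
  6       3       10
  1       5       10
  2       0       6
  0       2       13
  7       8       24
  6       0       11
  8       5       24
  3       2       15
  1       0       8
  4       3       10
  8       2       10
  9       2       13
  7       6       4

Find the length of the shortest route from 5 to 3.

47

Candidate routes:
5 → 1 → 0 → 6 → 3: 12+8+17+10 = 47
5 → 8 → 2 → 0 → 6 → 3: 7+10+6+17+10 = 50
The minimum is 47 via 5 → 1 → 0 → 6 → 3.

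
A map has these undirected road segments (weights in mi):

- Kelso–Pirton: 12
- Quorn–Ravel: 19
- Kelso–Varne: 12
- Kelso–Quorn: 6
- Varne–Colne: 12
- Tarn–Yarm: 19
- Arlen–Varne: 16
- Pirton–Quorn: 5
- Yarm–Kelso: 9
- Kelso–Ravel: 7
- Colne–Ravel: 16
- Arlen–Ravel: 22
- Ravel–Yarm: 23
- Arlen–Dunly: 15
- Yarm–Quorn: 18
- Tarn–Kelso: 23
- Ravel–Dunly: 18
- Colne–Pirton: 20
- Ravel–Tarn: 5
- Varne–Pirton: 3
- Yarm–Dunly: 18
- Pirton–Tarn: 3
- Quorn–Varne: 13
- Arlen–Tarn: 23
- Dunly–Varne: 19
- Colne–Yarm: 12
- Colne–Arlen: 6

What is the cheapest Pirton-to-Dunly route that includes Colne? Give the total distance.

Shortest Pirton→Colne: Pirton → Varne → Colne = 15
Best Colne to Dunly: Colne → Arlen → Dunly costing 21
Total via Colne: 15 + 21 = 36 mi.

36 mi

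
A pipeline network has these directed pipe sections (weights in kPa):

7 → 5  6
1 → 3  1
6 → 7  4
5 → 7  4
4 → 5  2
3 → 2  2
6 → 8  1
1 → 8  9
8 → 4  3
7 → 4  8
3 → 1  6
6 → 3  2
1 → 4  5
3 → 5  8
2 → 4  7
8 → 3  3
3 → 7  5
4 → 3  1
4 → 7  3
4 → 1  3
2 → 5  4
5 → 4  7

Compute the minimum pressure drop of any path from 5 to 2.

Enumerating some paths:
5 - 7 - 4 - 3 - 2: 4+8+1+2 = 15
5 - 7 - 4 - 1 - 3 - 2: 4+8+3+1+2 = 18
5 - 4 - 1 - 3 - 2: 7+3+1+2 = 13
5 - 4 - 3 - 2: 7+1+2 = 10
Cheapest is 5 - 4 - 3 - 2 at 10 kPa.

10 kPa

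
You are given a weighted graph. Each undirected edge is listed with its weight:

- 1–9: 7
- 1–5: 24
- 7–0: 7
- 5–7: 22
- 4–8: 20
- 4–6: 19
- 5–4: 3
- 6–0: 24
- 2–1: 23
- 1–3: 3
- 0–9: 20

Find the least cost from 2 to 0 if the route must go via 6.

93

Best 2 to 6: 2–1–5–4–6 costing 69
Shortest 6→0: 6–0 = 24
Total via 6: 69 + 24 = 93.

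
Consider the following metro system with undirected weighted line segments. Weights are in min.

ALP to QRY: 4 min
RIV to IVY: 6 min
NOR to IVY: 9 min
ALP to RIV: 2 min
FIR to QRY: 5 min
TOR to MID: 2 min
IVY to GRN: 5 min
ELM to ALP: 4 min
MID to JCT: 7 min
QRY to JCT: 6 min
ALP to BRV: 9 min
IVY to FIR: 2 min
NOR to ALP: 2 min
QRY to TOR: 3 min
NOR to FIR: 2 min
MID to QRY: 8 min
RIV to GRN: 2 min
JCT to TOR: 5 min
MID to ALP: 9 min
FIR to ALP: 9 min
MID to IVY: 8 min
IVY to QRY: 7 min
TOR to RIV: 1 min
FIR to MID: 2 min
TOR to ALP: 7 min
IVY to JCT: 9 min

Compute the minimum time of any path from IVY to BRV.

Shortest distances from IVY:
IVY: 0
FIR: 2  (via IVY)
MID: 4  (via FIR)
NOR: 4  (via FIR)
GRN: 5  (via IVY)
TOR: 6  (via MID)
ALP: 6  (via NOR)
RIV: 6  (via IVY)
QRY: 7  (via IVY)
JCT: 9  (via IVY)
ELM: 10  (via ALP)
BRV: 15  (via ALP)
Shortest route: IVY–FIR–NOR–ALP–BRV = 15 min.

15 min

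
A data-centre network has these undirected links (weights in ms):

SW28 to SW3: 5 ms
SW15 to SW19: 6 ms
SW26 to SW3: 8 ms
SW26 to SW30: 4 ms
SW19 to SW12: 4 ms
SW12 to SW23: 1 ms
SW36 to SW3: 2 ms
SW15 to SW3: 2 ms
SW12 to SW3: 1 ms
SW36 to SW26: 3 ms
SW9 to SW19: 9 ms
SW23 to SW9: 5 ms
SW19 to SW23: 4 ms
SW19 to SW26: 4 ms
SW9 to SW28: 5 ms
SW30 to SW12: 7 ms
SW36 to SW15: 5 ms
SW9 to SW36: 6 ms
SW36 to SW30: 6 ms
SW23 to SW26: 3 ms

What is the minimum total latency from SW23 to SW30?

Shortest distances from SW23:
SW23: 0
SW12: 1  (via SW23)
SW3: 2  (via SW12)
SW26: 3  (via SW23)
SW19: 4  (via SW23)
SW36: 4  (via SW3)
SW15: 4  (via SW3)
SW9: 5  (via SW23)
SW28: 7  (via SW3)
SW30: 7  (via SW26)
Shortest route: SW23–SW26–SW30 = 7 ms.

7 ms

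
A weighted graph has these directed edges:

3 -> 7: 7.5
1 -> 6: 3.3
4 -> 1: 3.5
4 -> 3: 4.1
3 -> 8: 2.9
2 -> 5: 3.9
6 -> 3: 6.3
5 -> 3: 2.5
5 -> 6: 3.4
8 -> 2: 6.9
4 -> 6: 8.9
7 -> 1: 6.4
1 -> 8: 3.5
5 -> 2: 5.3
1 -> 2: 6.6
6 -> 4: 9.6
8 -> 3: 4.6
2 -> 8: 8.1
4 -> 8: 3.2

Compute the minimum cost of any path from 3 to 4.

Running Dijkstra from 3:
3: 0
8: 2.9  (via 3)
7: 7.5  (via 3)
2: 9.8  (via 8)
5: 13.7  (via 2)
1: 13.9  (via 7)
6: 17.1  (via 5)
4: 26.7  (via 6)
Shortest route: 3 → 8 → 2 → 5 → 6 → 4 = 26.7.

26.7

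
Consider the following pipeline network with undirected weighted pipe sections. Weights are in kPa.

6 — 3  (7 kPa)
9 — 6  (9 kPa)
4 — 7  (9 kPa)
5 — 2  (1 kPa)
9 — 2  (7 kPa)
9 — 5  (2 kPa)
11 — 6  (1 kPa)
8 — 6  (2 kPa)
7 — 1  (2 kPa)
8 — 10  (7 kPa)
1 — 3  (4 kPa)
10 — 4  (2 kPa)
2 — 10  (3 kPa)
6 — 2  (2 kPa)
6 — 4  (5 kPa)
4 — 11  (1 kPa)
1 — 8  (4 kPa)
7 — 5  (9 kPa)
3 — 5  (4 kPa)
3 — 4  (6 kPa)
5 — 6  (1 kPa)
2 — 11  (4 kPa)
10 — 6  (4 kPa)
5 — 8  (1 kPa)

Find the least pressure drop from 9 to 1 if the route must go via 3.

10 kPa

Shortest 9→3: 9 → 5 → 3 = 6
Best 3 to 1: 3 → 1 costing 4
Total via 3: 6 + 4 = 10 kPa.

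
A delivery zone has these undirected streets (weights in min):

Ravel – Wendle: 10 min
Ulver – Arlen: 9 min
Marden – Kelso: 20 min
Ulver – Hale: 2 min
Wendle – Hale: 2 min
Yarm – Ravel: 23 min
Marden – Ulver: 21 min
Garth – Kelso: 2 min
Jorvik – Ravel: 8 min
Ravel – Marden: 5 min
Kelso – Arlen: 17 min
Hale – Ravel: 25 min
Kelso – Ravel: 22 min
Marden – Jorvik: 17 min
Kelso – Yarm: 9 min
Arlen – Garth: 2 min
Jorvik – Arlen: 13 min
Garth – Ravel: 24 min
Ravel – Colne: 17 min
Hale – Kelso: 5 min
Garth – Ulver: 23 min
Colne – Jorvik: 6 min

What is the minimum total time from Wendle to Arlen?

Candidate routes:
Wendle → Hale → Ulver → Arlen: 2+2+9 = 13
Wendle → Hale → Kelso → Garth → Arlen: 2+5+2+2 = 11
Cheapest is Wendle → Hale → Kelso → Garth → Arlen at 11 min.

11 min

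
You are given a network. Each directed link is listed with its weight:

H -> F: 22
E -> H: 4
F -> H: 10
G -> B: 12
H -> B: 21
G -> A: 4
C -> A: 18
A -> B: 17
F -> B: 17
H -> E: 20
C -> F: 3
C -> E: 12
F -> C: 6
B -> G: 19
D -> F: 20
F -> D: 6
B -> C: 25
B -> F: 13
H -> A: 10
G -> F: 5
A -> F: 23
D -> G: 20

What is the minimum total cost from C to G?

29

Settle nodes by increasing distance from C:
C: 0
F: 3  (via C)
D: 9  (via F)
E: 12  (via C)
H: 13  (via F)
A: 18  (via C)
B: 20  (via F)
G: 29  (via D)
Shortest route: C–F–D–G = 29.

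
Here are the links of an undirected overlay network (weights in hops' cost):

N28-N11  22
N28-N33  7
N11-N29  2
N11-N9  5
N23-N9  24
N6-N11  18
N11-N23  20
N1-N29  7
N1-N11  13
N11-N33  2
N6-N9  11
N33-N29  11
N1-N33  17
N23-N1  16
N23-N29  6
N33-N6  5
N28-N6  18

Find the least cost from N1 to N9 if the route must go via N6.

27 hops' cost

Shortest N1→N6: N1 → N29 → N11 → N33 → N6 = 16
Best N6 to N9: N6 → N9 costing 11
Total via N6: 16 + 11 = 27 hops' cost.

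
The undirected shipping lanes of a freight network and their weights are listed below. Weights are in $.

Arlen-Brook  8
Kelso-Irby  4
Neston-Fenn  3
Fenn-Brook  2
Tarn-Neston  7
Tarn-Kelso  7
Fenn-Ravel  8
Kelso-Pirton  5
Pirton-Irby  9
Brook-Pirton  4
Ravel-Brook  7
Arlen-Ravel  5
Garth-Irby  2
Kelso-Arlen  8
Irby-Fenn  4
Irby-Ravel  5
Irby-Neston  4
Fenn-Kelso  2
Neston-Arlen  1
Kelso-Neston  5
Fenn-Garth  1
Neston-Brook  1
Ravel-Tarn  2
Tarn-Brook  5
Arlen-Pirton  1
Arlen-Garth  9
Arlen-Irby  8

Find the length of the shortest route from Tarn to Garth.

Candidate routes:
Tarn - Brook - Fenn - Garth: 5+2+1 = 8
Tarn - Ravel - Irby - Garth: 2+5+2 = 9
Tarn - Kelso - Fenn - Garth: 7+2+1 = 10
Tarn - Brook - Neston - Fenn - Garth: 5+1+3+1 = 10
The minimum is $8 via Tarn - Brook - Fenn - Garth.

$8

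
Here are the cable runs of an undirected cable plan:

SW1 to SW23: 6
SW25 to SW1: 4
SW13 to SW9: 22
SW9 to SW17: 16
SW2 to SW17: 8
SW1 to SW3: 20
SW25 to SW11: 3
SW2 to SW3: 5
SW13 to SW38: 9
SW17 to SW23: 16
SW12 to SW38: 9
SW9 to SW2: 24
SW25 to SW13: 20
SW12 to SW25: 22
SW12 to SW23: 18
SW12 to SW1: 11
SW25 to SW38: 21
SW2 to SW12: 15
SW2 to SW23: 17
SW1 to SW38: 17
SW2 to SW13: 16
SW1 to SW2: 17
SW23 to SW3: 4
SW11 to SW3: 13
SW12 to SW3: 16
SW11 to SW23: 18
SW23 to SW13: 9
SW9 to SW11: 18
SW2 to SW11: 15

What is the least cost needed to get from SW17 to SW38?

Candidate routes:
SW17 - SW2 - SW12 - SW38: 8+15+9 = 32
SW17 - SW2 - SW13 - SW38: 8+16+9 = 33
SW17 - SW23 - SW13 - SW38: 16+9+9 = 34
Cheapest is SW17 - SW2 - SW12 - SW38 at 32.

32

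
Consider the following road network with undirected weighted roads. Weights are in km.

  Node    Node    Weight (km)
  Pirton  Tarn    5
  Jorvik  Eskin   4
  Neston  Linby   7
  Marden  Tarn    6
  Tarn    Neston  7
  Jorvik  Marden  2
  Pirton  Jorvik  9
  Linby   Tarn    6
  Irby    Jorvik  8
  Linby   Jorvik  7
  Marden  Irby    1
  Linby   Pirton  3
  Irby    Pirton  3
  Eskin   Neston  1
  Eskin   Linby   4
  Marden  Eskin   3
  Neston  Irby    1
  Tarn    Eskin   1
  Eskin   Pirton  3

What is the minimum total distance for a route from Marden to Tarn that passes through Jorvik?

7 km

Best Marden to Jorvik: Marden–Jorvik costing 2
Best Jorvik to Tarn: Jorvik–Eskin–Tarn costing 5
Total via Jorvik: 2 + 5 = 7 km.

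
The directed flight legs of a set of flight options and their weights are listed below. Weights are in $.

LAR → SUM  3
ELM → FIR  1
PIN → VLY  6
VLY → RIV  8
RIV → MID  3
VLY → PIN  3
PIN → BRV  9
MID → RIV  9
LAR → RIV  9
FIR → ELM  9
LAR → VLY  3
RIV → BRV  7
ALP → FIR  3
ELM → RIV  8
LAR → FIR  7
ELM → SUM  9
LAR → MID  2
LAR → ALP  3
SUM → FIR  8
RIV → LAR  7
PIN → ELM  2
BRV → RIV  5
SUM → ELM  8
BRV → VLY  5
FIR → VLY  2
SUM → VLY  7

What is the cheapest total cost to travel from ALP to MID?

Enumerating some paths:
ALP–FIR–VLY–RIV–MID: 3+2+8+3 = 16
ALP–FIR–VLY–RIV–LAR–MID: 3+2+8+7+2 = 22
ALP–FIR–VLY–PIN–ELM–RIV–MID: 3+2+3+2+8+3 = 21
Cheapest is ALP–FIR–VLY–RIV–MID at $16.

$16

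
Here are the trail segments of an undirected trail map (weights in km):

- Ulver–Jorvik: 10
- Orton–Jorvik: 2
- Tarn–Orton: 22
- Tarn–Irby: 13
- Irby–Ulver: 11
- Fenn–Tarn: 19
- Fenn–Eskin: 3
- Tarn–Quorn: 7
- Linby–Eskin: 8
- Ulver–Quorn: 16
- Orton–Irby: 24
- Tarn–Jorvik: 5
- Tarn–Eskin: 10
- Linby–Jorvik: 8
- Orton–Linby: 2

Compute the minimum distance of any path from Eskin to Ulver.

Candidate routes:
Eskin → Linby → Jorvik → Ulver: 8+8+10 = 26
Eskin → Tarn → Jorvik → Ulver: 10+5+10 = 25
Eskin → Linby → Orton → Jorvik → Ulver: 8+2+2+10 = 22
Eskin → Tarn → Quorn → Ulver: 10+7+16 = 33
Cheapest is Eskin → Linby → Orton → Jorvik → Ulver at 22 km.

22 km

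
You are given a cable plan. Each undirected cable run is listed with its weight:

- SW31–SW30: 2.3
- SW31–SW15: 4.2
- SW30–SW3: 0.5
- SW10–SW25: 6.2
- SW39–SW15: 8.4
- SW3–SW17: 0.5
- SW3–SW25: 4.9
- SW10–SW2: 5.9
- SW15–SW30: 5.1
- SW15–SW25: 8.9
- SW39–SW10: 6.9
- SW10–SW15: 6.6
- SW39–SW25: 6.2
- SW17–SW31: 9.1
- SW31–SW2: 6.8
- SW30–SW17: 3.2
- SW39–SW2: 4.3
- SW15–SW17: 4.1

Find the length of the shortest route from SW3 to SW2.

Settle nodes by increasing distance from SW3:
SW3: 0
SW17: 0.5  (via SW3)
SW30: 0.5  (via SW3)
SW31: 2.8  (via SW30)
SW15: 4.6  (via SW17)
SW25: 4.9  (via SW3)
SW2: 9.6  (via SW31)
Shortest route: SW3–SW30–SW31–SW2 = 9.6.

9.6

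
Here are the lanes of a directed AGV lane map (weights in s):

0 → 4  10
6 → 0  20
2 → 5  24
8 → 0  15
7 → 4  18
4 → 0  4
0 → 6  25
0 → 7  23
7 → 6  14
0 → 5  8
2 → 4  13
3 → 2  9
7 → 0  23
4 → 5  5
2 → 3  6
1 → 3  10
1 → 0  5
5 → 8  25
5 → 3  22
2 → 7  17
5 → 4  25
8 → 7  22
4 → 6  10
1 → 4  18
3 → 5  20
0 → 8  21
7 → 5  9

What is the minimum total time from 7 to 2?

Candidate routes:
7 → 0 → 5 → 3 → 2: 23+8+22+9 = 62
7 → 4 → 0 → 5 → 3 → 2: 18+4+8+22+9 = 61
7 → 5 → 3 → 2: 9+22+9 = 40
7 → 4 → 5 → 3 → 2: 18+5+22+9 = 54
Cheapest is 7 → 5 → 3 → 2 at 40 s.

40 s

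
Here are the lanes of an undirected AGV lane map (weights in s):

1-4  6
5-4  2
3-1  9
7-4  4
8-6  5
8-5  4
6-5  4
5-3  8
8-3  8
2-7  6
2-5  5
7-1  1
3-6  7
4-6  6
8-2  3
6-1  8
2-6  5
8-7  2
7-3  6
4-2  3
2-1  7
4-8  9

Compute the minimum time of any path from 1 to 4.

5 s

Running Dijkstra from 1:
1: 0
7: 1  (via 1)
8: 3  (via 7)
4: 5  (via 7)
Shortest route: 1–7–4 = 5 s.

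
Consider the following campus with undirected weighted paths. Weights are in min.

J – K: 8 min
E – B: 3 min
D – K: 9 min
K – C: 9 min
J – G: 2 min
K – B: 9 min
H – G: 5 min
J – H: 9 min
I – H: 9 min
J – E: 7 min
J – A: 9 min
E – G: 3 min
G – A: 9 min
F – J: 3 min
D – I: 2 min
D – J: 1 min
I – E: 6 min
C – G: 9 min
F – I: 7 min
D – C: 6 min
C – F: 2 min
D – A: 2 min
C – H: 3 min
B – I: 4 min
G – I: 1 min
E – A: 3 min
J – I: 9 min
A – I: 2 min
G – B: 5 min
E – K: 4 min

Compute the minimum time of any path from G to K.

7 min

Enumerating some paths:
G–J–K: 2+8 = 10
G–E–K: 3+4 = 7
Cheapest is G–E–K at 7 min.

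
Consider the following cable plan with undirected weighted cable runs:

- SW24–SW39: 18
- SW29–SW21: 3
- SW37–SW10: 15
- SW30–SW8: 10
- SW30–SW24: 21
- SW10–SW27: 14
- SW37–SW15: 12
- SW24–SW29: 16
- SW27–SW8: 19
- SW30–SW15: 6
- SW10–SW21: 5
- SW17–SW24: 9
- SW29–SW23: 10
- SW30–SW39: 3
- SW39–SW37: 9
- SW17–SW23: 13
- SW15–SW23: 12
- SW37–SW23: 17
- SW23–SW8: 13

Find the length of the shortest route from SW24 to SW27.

38

Compare a few routes:
SW24 → SW30 → SW8 → SW27: 21+10+19 = 50
SW24 → SW29 → SW21 → SW10 → SW27: 16+3+5+14 = 38
The minimum is 38 via SW24 → SW29 → SW21 → SW10 → SW27.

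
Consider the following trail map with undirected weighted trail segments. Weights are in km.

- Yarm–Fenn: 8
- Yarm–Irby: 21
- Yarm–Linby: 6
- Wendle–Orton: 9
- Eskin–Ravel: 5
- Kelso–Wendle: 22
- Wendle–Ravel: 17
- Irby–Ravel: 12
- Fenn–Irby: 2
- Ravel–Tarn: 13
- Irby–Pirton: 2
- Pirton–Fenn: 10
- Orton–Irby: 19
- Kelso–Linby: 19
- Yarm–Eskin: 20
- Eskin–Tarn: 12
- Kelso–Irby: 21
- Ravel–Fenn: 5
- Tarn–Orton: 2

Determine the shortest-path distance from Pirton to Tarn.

Shortest distances from Pirton:
Pirton: 0
Irby: 2  (via Pirton)
Fenn: 4  (via Irby)
Ravel: 9  (via Fenn)
Yarm: 12  (via Fenn)
Eskin: 14  (via Ravel)
Linby: 18  (via Yarm)
Orton: 21  (via Irby)
Tarn: 22  (via Ravel)
Shortest route: Pirton → Irby → Fenn → Ravel → Tarn = 22 km.

22 km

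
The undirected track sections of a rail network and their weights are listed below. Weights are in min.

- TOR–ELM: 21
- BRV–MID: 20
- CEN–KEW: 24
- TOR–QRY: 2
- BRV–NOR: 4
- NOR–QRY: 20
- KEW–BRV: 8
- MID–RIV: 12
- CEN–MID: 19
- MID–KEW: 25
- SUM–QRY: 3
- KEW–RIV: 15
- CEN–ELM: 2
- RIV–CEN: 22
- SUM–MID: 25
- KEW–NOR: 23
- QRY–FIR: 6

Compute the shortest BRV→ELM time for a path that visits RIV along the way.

Shortest BRV→RIV: BRV → KEW → RIV = 23
Shortest RIV→ELM: RIV → CEN → ELM = 24
Total via RIV: 23 + 24 = 47 min.

47 min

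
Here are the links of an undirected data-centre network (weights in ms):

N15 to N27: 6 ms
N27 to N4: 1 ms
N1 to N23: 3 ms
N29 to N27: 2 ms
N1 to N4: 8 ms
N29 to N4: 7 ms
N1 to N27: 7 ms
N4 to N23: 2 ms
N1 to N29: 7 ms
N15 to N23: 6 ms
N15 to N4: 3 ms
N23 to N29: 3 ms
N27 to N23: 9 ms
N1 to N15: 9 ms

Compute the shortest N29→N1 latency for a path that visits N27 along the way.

Best N29 to N27: N29–N27 costing 2
Shortest N27→N1: N27–N4–N23–N1 = 6
Total via N27: 2 + 6 = 8 ms.

8 ms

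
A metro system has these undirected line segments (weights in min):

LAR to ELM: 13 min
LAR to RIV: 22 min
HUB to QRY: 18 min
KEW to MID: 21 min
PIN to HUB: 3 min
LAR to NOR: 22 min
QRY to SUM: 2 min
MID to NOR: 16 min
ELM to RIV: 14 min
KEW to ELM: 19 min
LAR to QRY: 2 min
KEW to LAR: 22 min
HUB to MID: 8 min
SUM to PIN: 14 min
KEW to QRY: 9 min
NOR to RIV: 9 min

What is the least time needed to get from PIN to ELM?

31 min

Compare a few routes:
PIN → SUM → QRY → KEW → ELM: 14+2+9+19 = 44
PIN → HUB → QRY → LAR → ELM: 3+18+2+13 = 36
PIN → SUM → QRY → LAR → ELM: 14+2+2+13 = 31
The minimum is 31 min via PIN → SUM → QRY → LAR → ELM.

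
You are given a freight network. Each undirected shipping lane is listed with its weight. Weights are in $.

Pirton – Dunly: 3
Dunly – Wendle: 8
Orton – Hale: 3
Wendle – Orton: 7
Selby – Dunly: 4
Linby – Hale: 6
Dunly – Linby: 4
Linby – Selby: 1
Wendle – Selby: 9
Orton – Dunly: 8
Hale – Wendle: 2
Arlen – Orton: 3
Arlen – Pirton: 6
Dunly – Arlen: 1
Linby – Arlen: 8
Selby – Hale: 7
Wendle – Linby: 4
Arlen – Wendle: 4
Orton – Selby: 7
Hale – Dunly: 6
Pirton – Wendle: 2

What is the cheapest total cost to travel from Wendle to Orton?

Compare a few routes:
Wendle → Hale → Orton: 2+3 = 5
Wendle → Pirton → Dunly → Arlen → Orton: 2+3+1+3 = 9
Wendle → Orton: 7 = 7
Wendle → Arlen → Orton: 4+3 = 7
Cheapest is Wendle → Hale → Orton at $5.

$5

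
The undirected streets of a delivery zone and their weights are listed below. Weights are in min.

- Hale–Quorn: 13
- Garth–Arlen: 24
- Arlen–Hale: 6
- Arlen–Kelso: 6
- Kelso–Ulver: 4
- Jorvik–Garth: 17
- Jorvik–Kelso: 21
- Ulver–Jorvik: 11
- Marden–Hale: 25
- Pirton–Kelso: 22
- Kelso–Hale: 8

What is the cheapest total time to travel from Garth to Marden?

Shortest distances from Garth:
Garth: 0
Jorvik: 17  (via Garth)
Arlen: 24  (via Garth)
Ulver: 28  (via Jorvik)
Kelso: 30  (via Arlen)
Hale: 30  (via Arlen)
Quorn: 43  (via Hale)
Pirton: 52  (via Kelso)
Marden: 55  (via Hale)
Shortest route: Garth → Arlen → Hale → Marden = 55 min.

55 min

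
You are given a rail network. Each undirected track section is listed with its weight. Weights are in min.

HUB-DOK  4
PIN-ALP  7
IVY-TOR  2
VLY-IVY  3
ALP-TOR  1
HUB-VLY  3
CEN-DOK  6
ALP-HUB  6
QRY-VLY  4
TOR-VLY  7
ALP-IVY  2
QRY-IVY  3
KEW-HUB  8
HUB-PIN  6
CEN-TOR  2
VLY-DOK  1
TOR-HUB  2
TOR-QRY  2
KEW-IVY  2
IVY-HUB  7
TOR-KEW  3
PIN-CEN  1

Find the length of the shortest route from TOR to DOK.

Settle nodes by increasing distance from TOR:
TOR: 0
ALP: 1  (via TOR)
HUB: 2  (via TOR)
QRY: 2  (via TOR)
CEN: 2  (via TOR)
IVY: 2  (via TOR)
PIN: 3  (via CEN)
KEW: 3  (via TOR)
VLY: 5  (via HUB)
DOK: 6  (via HUB)
Shortest route: TOR–HUB–DOK = 6 min.

6 min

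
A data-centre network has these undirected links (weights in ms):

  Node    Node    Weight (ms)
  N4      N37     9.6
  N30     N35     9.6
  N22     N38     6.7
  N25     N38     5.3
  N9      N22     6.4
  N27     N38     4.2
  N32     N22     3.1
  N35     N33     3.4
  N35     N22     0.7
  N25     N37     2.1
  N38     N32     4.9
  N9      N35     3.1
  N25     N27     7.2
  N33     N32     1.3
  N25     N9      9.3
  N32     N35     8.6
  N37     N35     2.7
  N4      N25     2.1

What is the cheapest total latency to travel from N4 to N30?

16.5 ms

Compare a few routes:
N4 → N25 → N9 → N35 → N30: 2.1+9.3+3.1+9.6 = 24.1
N4 → N25 → N37 → N35 → N30: 2.1+2.1+2.7+9.6 = 16.5
N4 → N25 → N38 → N22 → N35 → N30: 2.1+5.3+6.7+0.7+9.6 = 24.4
N4 → N37 → N35 → N30: 9.6+2.7+9.6 = 21.9
Cheapest is N4 → N25 → N37 → N35 → N30 at 16.5 ms.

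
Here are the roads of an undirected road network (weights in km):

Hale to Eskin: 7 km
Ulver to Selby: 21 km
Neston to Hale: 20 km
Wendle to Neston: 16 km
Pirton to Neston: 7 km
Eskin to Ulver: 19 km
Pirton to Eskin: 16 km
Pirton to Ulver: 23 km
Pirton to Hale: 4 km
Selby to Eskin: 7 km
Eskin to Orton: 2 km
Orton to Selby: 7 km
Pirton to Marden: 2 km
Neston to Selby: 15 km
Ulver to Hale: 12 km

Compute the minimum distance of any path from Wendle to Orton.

36 km

Compare a few routes:
Wendle–Neston–Pirton–Hale–Eskin–Orton: 16+7+4+7+2 = 36
Wendle–Neston–Selby–Orton: 16+15+7 = 38
The minimum is 36 km via Wendle–Neston–Pirton–Hale–Eskin–Orton.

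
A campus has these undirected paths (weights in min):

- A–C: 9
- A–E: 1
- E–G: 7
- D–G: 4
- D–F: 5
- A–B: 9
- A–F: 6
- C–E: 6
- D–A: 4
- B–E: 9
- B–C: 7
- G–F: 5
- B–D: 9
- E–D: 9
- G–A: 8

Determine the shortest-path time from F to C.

13 min

Compare a few routes:
F–A–C: 6+9 = 15
F–G–E–C: 5+7+6 = 18
F–A–E–C: 6+1+6 = 13
F–D–A–E–C: 5+4+1+6 = 16
The minimum is 13 min via F–A–E–C.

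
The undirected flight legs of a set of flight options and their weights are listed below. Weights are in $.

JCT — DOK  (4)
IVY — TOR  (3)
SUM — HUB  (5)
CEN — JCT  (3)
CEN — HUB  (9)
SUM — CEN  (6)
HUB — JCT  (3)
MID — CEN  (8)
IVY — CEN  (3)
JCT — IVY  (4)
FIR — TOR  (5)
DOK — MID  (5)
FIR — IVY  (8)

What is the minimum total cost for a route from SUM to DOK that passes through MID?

$19

Best SUM to MID: SUM–CEN–MID costing 14
Shortest MID→DOK: MID–DOK = 5
Total via MID: 14 + 5 = $19.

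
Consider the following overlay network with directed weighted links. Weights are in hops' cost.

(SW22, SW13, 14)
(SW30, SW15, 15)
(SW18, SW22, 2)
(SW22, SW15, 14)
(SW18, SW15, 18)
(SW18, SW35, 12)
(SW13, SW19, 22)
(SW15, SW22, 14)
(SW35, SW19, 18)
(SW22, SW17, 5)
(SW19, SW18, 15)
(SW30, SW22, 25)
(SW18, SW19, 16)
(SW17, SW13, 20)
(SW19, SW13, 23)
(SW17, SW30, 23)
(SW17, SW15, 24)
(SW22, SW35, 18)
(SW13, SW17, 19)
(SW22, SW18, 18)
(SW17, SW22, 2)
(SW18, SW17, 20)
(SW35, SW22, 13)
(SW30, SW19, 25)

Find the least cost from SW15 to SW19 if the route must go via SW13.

Shortest SW15→SW13: SW15–SW22–SW13 = 28
Shortest SW13→SW19: SW13–SW19 = 22
Total via SW13: 28 + 22 = 50 hops' cost.

50 hops' cost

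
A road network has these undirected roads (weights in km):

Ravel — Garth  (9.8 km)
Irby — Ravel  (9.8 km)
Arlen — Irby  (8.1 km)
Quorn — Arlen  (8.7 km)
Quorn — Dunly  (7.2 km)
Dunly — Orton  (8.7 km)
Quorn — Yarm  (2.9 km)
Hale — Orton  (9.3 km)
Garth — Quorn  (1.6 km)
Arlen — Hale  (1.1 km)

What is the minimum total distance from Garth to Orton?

Enumerating some paths:
Garth–Quorn–Dunly–Orton: 1.6+7.2+8.7 = 17.5
Garth–Quorn–Arlen–Hale–Orton: 1.6+8.7+1.1+9.3 = 20.7
Cheapest is Garth–Quorn–Dunly–Orton at 17.5 km.

17.5 km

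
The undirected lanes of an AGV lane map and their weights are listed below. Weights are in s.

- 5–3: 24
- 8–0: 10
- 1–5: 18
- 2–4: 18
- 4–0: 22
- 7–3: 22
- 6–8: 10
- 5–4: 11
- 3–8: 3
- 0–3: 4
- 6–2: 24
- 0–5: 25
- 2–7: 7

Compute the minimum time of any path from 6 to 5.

37 s

Candidate routes:
6–8–0–3–5: 10+10+4+24 = 48
6–8–3–0–5: 10+3+4+25 = 42
6–8–0–5: 10+10+25 = 45
6–8–3–5: 10+3+24 = 37
Cheapest is 6–8–3–5 at 37 s.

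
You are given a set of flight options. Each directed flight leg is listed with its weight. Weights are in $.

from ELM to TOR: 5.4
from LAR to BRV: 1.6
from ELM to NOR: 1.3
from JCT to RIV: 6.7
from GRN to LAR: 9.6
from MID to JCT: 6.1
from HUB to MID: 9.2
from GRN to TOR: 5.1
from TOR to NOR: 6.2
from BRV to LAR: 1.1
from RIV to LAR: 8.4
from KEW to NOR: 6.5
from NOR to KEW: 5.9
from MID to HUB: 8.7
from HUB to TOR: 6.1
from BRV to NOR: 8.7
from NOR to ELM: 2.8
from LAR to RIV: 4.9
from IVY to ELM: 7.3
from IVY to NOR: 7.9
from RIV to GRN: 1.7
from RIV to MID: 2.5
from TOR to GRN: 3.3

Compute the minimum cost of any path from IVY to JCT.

$39.1

Compare a few routes:
IVY → ELM → TOR → GRN → LAR → RIV → MID → JCT: 7.3+5.4+3.3+9.6+4.9+2.5+6.1 = 39.1
IVY → NOR → ELM → TOR → GRN → LAR → RIV → MID → JCT: 7.9+2.8+5.4+3.3+9.6+4.9+2.5+6.1 = 42.5
Cheapest is IVY → ELM → TOR → GRN → LAR → RIV → MID → JCT at $39.1.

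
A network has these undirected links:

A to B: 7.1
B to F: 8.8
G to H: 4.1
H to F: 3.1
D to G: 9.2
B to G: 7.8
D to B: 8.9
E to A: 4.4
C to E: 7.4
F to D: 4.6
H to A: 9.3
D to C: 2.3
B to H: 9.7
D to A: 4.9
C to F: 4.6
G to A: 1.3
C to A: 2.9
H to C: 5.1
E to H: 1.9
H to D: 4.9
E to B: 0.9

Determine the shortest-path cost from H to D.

Shortest distances from H:
H: 0
E: 1.9  (via H)
B: 2.8  (via E)
F: 3.1  (via H)
G: 4.1  (via H)
D: 4.9  (via H)
Shortest route: H–D = 4.9.

4.9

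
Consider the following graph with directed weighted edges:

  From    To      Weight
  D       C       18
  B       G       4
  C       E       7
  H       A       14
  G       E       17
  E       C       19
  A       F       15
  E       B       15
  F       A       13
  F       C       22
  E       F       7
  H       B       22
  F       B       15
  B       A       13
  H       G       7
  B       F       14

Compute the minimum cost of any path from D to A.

Candidate routes:
D - C - E - F - B - A: 18+7+7+15+13 = 60
D - C - E - F - A: 18+7+7+13 = 45
D - C - E - B - A: 18+7+15+13 = 53
The minimum is 45 via D - C - E - F - A.

45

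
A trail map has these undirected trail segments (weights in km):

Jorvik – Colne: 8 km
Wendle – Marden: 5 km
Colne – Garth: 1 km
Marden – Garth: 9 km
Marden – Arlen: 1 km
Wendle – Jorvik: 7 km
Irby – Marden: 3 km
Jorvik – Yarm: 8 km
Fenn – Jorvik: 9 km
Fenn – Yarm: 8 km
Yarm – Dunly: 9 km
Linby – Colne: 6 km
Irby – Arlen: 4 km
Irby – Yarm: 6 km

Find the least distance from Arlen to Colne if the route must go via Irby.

17 km

Shortest Arlen→Irby: Arlen → Irby = 4
Best Irby to Colne: Irby → Marden → Garth → Colne costing 13
Total via Irby: 4 + 13 = 17 km.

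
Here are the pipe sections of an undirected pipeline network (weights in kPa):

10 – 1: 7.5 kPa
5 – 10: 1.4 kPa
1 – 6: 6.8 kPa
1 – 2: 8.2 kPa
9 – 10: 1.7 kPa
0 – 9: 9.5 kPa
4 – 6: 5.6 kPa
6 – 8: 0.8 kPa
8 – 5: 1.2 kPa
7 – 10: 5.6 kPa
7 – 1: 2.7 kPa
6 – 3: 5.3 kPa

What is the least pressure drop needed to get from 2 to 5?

Candidate routes:
2–1–6–8–5: 8.2+6.8+0.8+1.2 = 17
2–1–10–5: 8.2+7.5+1.4 = 17.1
2–1–7–10–5: 8.2+2.7+5.6+1.4 = 17.9
Cheapest is 2–1–6–8–5 at 17 kPa.

17 kPa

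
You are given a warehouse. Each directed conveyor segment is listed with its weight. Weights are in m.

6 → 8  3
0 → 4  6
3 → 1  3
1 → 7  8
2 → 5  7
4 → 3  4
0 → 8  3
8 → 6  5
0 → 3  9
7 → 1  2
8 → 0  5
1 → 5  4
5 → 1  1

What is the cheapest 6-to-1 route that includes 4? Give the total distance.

Shortest 6→4: 6–8–0–4 = 14
Shortest 4→1: 4–3–1 = 7
Total via 4: 14 + 7 = 21 m.

21 m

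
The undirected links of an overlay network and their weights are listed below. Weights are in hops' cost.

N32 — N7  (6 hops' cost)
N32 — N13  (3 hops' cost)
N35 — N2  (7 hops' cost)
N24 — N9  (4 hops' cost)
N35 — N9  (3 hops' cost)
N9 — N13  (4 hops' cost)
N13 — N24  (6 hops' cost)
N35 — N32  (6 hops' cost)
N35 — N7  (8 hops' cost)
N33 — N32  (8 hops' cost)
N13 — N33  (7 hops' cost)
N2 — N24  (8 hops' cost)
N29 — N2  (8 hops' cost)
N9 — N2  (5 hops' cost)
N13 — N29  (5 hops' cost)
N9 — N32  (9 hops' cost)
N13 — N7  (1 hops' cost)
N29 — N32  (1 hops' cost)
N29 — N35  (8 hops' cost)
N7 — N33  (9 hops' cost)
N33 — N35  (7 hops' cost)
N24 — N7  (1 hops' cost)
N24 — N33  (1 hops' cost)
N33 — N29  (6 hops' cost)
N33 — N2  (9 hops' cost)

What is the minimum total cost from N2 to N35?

7 hops' cost

Enumerating some paths:
N2 → N35: 7 = 7
N2 → N9 → N35: 5+3 = 8
N2 → N29 → N32 → N35: 8+1+6 = 15
Cheapest is N2 → N35 at 7 hops' cost.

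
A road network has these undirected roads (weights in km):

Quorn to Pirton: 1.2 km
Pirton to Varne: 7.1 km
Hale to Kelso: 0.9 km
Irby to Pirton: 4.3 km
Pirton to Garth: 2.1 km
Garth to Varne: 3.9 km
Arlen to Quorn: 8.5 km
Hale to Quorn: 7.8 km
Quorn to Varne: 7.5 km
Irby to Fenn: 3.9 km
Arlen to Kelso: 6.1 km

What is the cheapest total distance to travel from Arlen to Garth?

Shortest distances from Arlen:
Arlen: 0
Kelso: 6.1  (via Arlen)
Hale: 7  (via Kelso)
Quorn: 8.5  (via Arlen)
Pirton: 9.7  (via Quorn)
Garth: 11.8  (via Pirton)
Shortest route: Arlen → Quorn → Pirton → Garth = 11.8 km.

11.8 km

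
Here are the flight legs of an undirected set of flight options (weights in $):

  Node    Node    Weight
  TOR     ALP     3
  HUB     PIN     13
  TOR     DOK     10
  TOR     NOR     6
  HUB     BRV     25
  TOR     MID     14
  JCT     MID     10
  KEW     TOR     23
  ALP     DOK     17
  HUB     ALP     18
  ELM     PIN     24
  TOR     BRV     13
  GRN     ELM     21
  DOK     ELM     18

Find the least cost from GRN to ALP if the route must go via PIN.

$76

Shortest GRN→PIN: GRN–ELM–PIN = 45
Shortest PIN→ALP: PIN–HUB–ALP = 31
Total via PIN: 45 + 31 = $76.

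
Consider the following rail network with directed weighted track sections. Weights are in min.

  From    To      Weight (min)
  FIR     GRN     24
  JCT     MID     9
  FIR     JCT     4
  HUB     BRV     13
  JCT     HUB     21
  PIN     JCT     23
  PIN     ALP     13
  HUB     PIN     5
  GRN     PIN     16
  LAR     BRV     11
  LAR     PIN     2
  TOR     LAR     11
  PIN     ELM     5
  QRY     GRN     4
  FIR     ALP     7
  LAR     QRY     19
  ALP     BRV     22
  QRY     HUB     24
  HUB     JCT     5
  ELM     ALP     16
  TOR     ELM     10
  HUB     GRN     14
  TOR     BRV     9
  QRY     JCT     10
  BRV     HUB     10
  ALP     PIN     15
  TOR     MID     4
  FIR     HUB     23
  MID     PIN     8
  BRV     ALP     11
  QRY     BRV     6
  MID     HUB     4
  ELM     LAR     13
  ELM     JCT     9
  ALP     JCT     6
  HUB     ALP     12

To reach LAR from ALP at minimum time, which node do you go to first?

PIN

Compare a few routes:
ALP - JCT - MID - PIN - ELM - LAR: 6+9+8+5+13 = 41
ALP - PIN - ELM - LAR: 15+5+13 = 33
The minimum is 33 min via ALP - PIN - ELM - LAR.
So from ALP the first move is to PIN.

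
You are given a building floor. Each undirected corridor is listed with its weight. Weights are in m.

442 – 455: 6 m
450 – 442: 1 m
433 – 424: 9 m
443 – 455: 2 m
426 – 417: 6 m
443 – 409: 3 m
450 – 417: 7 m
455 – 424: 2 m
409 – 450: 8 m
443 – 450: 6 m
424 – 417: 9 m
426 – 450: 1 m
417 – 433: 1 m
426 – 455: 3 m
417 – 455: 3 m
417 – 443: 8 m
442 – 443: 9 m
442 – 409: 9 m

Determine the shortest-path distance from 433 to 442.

Compare a few routes:
433 → 417 → 455 → 443 → 450 → 442: 1+3+2+6+1 = 13
433 → 417 → 450 → 442: 1+7+1 = 9
433 → 417 → 455 → 443 → 442: 1+3+2+9 = 15
433 → 417 → 455 → 442: 1+3+6 = 10
The minimum is 9 m via 433 → 417 → 450 → 442.

9 m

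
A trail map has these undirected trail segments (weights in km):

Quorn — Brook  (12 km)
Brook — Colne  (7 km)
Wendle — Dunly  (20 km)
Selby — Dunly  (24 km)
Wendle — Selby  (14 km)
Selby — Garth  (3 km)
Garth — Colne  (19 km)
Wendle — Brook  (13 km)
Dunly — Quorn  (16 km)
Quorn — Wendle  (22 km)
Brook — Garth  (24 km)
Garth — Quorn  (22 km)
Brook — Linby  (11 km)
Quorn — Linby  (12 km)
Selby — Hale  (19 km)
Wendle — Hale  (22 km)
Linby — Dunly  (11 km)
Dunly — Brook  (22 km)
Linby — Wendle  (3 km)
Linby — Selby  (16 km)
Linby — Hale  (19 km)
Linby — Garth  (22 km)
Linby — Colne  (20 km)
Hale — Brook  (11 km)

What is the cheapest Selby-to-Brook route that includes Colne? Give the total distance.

29 km

Shortest Selby→Colne: Selby → Garth → Colne = 22
Shortest Colne→Brook: Colne → Brook = 7
Total via Colne: 22 + 7 = 29 km.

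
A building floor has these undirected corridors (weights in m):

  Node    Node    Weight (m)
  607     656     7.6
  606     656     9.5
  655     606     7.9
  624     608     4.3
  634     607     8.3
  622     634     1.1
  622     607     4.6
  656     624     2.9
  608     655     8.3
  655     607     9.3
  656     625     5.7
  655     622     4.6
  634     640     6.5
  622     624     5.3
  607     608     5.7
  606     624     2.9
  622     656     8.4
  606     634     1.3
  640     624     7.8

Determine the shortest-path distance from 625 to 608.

12.9 m

Candidate routes:
625–656–624–608: 5.7+2.9+4.3 = 12.9
625–656–607–608: 5.7+7.6+5.7 = 19
Cheapest is 625–656–624–608 at 12.9 m.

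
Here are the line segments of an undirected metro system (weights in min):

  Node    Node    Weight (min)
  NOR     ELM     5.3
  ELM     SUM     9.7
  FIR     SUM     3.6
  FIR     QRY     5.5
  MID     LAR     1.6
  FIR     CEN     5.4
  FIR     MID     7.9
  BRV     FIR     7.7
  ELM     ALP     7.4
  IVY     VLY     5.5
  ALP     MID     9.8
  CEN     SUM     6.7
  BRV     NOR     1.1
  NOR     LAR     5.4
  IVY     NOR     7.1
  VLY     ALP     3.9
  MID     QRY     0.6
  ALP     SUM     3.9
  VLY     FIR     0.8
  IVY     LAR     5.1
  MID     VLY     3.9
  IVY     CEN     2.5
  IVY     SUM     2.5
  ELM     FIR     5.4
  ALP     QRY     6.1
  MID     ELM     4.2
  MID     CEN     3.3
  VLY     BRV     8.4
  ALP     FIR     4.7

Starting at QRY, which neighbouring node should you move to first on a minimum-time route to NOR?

MID

Enumerating some paths:
QRY - MID - CEN - IVY - NOR: 0.6+3.3+2.5+7.1 = 13.5
QRY - MID - VLY - BRV - NOR: 0.6+3.9+8.4+1.1 = 14
QRY - MID - LAR - NOR: 0.6+1.6+5.4 = 7.6
QRY - MID - ELM - NOR: 0.6+4.2+5.3 = 10.1
Cheapest is QRY - MID - LAR - NOR at 7.6 min.
So from QRY the first move is to MID.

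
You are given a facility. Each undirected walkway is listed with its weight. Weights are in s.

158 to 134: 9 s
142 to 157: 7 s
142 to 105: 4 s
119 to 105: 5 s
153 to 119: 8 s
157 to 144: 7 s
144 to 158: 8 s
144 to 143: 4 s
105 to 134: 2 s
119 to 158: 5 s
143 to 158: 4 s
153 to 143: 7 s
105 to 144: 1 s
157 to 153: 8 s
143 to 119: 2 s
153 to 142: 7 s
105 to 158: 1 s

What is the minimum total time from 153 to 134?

13 s

Candidate routes:
153 - 142 - 105 - 134: 7+4+2 = 13
153 - 143 - 158 - 105 - 134: 7+4+1+2 = 14
153 - 119 - 105 - 134: 8+5+2 = 15
153 - 143 - 144 - 105 - 134: 7+4+1+2 = 14
The minimum is 13 s via 153 - 142 - 105 - 134.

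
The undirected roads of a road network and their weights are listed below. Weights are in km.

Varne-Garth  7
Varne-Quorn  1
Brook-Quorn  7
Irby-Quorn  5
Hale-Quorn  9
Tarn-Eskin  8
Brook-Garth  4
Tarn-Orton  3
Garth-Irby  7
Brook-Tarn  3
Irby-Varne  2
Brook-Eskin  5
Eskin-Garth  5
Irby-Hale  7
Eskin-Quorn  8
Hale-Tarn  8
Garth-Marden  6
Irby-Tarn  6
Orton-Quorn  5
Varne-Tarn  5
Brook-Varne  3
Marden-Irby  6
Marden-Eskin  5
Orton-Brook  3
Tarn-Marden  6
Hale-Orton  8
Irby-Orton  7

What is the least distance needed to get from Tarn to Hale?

8 km

Enumerating some paths:
Tarn - Hale: 8 = 8
Tarn - Irby - Hale: 6+7 = 13
Tarn - Orton - Hale: 3+8 = 11
Cheapest is Tarn - Hale at 8 km.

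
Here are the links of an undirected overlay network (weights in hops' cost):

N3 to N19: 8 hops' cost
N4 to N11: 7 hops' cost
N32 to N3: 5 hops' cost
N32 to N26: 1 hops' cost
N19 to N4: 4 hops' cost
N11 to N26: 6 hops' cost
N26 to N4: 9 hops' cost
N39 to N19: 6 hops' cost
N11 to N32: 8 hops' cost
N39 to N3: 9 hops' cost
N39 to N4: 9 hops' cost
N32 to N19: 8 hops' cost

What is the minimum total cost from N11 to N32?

7 hops' cost

Candidate routes:
N11–N26–N32: 6+1 = 7
N11–N32: 8 = 8
Cheapest is N11–N26–N32 at 7 hops' cost.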